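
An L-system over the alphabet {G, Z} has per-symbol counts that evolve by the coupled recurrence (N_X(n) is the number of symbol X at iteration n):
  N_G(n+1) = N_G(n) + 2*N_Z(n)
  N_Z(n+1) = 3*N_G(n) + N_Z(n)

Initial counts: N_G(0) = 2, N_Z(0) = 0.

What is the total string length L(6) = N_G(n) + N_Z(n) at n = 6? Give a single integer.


Answer: 3746

Derivation:
Step 0: N_G=2, N_Z=0, L=2
Step 1: N_G=2, N_Z=6, L=8
Step 2: N_G=14, N_Z=12, L=26
Step 3: N_G=38, N_Z=54, L=92
Step 4: N_G=146, N_Z=168, L=314
Step 5: N_G=482, N_Z=606, L=1088
Step 6: N_G=1694, N_Z=2052, L=3746


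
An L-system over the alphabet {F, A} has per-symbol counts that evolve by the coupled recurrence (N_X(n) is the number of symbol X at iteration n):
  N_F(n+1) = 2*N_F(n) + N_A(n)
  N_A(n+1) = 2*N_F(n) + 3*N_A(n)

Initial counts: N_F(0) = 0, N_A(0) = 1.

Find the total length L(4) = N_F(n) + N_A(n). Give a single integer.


Step 0: N_F=0, N_A=1, L=1
Step 1: N_F=1, N_A=3, L=4
Step 2: N_F=5, N_A=11, L=16
Step 3: N_F=21, N_A=43, L=64
Step 4: N_F=85, N_A=171, L=256

Answer: 256


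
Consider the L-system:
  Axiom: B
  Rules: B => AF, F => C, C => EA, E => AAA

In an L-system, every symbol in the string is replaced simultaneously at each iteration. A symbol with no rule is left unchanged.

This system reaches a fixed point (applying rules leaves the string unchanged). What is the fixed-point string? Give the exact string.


Step 0: B
Step 1: AF
Step 2: AC
Step 3: AEA
Step 4: AAAAA
Step 5: AAAAA  (unchanged — fixed point at step 4)

Answer: AAAAA


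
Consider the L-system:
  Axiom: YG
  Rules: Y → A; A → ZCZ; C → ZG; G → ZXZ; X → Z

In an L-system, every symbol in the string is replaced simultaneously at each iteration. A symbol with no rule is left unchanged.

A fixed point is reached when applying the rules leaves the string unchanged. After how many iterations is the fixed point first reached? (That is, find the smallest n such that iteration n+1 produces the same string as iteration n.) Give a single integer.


Step 0: YG
Step 1: AZXZ
Step 2: ZCZZZZ
Step 3: ZZGZZZZ
Step 4: ZZZXZZZZZ
Step 5: ZZZZZZZZZ
Step 6: ZZZZZZZZZ  (unchanged — fixed point at step 5)

Answer: 5


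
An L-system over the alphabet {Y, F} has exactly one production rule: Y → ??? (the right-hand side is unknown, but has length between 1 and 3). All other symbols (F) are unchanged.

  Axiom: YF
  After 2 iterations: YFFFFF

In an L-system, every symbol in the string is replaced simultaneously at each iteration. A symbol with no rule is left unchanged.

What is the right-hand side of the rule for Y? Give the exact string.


Trying Y → YFF:
  Step 0: YF
  Step 1: YFFF
  Step 2: YFFFFF
Matches the given result.

Answer: YFF


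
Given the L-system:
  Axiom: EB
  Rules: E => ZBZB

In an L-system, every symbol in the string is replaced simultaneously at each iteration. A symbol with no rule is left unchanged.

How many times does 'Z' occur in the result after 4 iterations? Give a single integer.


Answer: 2

Derivation:
Step 0: EB  (0 'Z')
Step 1: ZBZBB  (2 'Z')
Step 2: ZBZBB  (2 'Z')
Step 3: ZBZBB  (2 'Z')
Step 4: ZBZBB  (2 'Z')


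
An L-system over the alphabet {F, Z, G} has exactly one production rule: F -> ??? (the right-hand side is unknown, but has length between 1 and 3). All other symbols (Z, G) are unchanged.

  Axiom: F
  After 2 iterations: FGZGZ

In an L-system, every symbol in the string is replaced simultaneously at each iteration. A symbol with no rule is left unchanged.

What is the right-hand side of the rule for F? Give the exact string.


Trying F -> FGZ:
  Step 0: F
  Step 1: FGZ
  Step 2: FGZGZ
Matches the given result.

Answer: FGZ


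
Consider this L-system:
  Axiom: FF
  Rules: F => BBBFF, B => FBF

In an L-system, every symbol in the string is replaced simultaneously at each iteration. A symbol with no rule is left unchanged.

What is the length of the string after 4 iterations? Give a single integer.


Step 0: length = 2
Step 1: length = 10
Step 2: length = 38
Step 3: length = 154
Step 4: length = 614

Answer: 614


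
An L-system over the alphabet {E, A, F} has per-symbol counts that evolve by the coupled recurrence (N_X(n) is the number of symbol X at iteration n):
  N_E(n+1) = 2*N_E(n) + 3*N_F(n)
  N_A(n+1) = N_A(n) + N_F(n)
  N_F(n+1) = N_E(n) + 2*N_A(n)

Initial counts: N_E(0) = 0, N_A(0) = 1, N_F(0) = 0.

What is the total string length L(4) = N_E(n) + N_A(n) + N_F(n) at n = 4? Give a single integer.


Answer: 117

Derivation:
Step 0: N_E=0, N_A=1, N_F=0, L=1
Step 1: N_E=0, N_A=1, N_F=2, L=3
Step 2: N_E=6, N_A=3, N_F=2, L=11
Step 3: N_E=18, N_A=5, N_F=12, L=35
Step 4: N_E=72, N_A=17, N_F=28, L=117


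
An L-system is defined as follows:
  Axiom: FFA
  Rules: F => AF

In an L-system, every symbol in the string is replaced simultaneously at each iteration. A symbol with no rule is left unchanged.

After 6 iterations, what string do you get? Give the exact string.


Step 0: FFA
Step 1: AFAFA
Step 2: AAFAAFA
Step 3: AAAFAAAFA
Step 4: AAAAFAAAAFA
Step 5: AAAAAFAAAAAFA
Step 6: AAAAAAFAAAAAAFA

Answer: AAAAAAFAAAAAAFA


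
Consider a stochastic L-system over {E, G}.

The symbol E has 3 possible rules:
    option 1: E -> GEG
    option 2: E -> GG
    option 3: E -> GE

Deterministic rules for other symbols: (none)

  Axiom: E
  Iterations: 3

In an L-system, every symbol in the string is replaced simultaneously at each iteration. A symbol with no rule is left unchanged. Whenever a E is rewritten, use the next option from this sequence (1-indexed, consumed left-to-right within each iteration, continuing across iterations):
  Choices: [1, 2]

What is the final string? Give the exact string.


Step 0: E
Step 1: GEG  (used choices [1])
Step 2: GGGG  (used choices [2])
Step 3: GGGG  (used choices [])

Answer: GGGG


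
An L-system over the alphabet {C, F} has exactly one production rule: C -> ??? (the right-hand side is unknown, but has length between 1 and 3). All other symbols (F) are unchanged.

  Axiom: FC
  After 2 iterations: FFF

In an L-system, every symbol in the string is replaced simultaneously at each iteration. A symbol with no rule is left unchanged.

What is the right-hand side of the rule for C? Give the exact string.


Trying C -> FF:
  Step 0: FC
  Step 1: FFF
  Step 2: FFF
Matches the given result.

Answer: FF


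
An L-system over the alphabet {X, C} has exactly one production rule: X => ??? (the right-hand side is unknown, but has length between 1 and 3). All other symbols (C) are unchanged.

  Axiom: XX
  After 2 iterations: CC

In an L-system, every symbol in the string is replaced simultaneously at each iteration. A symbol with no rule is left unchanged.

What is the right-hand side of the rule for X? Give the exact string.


Answer: C

Derivation:
Trying X => C:
  Step 0: XX
  Step 1: CC
  Step 2: CC
Matches the given result.


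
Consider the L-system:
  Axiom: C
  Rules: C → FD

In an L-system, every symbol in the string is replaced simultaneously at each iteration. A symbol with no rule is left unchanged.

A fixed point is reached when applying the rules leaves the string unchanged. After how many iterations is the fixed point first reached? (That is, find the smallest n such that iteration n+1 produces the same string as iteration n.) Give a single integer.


Answer: 1

Derivation:
Step 0: C
Step 1: FD
Step 2: FD  (unchanged — fixed point at step 1)


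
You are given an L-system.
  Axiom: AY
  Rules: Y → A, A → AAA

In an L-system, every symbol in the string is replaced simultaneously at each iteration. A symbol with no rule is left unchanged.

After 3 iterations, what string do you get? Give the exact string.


Step 0: AY
Step 1: AAAA
Step 2: AAAAAAAAAAAA
Step 3: AAAAAAAAAAAAAAAAAAAAAAAAAAAAAAAAAAAA

Answer: AAAAAAAAAAAAAAAAAAAAAAAAAAAAAAAAAAAA


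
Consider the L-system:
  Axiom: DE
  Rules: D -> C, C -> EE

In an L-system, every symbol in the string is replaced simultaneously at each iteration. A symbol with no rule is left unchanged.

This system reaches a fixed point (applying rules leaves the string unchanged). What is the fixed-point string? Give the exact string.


Answer: EEE

Derivation:
Step 0: DE
Step 1: CE
Step 2: EEE
Step 3: EEE  (unchanged — fixed point at step 2)


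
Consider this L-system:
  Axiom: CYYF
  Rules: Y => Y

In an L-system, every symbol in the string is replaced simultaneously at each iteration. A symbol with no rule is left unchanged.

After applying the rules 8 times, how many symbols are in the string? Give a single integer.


Answer: 4

Derivation:
Step 0: length = 4
Step 1: length = 4
Step 2: length = 4
Step 3: length = 4
Step 4: length = 4
Step 5: length = 4
Step 6: length = 4
Step 7: length = 4
Step 8: length = 4


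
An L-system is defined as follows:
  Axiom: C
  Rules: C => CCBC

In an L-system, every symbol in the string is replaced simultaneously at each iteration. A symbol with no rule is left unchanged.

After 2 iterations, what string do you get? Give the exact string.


Step 0: C
Step 1: CCBC
Step 2: CCBCCCBCBCCBC

Answer: CCBCCCBCBCCBC


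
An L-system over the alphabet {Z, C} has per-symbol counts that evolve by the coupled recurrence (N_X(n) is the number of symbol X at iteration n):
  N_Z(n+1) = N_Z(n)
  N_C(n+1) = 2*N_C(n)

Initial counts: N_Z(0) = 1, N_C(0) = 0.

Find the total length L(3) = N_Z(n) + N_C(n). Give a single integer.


Answer: 1

Derivation:
Step 0: N_Z=1, N_C=0, L=1
Step 1: N_Z=1, N_C=0, L=1
Step 2: N_Z=1, N_C=0, L=1
Step 3: N_Z=1, N_C=0, L=1


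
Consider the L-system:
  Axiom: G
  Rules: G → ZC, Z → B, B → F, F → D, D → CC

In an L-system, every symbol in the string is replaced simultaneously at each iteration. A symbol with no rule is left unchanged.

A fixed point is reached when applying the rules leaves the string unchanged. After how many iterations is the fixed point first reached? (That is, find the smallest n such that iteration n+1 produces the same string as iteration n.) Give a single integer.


Step 0: G
Step 1: ZC
Step 2: BC
Step 3: FC
Step 4: DC
Step 5: CCC
Step 6: CCC  (unchanged — fixed point at step 5)

Answer: 5


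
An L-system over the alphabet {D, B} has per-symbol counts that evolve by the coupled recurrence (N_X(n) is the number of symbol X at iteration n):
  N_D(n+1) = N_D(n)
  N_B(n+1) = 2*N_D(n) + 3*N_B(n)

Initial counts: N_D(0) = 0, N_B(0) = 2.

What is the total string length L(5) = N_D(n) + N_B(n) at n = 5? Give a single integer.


Answer: 486

Derivation:
Step 0: N_D=0, N_B=2, L=2
Step 1: N_D=0, N_B=6, L=6
Step 2: N_D=0, N_B=18, L=18
Step 3: N_D=0, N_B=54, L=54
Step 4: N_D=0, N_B=162, L=162
Step 5: N_D=0, N_B=486, L=486


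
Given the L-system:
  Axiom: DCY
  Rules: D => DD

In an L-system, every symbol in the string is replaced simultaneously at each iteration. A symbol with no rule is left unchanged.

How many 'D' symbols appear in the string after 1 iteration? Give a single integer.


Step 0: DCY  (1 'D')
Step 1: DDCY  (2 'D')

Answer: 2


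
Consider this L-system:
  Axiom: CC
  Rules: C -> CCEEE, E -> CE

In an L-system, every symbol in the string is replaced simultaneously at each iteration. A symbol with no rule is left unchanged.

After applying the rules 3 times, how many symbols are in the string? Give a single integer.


Step 0: length = 2
Step 1: length = 10
Step 2: length = 32
Step 3: length = 106

Answer: 106


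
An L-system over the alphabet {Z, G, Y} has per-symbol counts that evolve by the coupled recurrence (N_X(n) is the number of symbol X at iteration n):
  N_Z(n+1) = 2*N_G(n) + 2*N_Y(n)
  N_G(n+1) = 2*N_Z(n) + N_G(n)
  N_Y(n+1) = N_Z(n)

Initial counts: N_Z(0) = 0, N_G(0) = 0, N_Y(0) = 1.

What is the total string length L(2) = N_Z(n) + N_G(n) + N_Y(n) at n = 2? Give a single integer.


Answer: 6

Derivation:
Step 0: N_Z=0, N_G=0, N_Y=1, L=1
Step 1: N_Z=2, N_G=0, N_Y=0, L=2
Step 2: N_Z=0, N_G=4, N_Y=2, L=6


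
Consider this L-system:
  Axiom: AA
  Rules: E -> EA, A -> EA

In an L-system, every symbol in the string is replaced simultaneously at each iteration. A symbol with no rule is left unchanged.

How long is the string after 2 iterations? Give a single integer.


Step 0: length = 2
Step 1: length = 4
Step 2: length = 8

Answer: 8


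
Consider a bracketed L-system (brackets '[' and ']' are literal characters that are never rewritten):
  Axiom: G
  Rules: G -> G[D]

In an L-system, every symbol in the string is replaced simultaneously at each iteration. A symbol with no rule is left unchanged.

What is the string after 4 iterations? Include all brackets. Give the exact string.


Answer: G[D][D][D][D]

Derivation:
Step 0: G
Step 1: G[D]
Step 2: G[D][D]
Step 3: G[D][D][D]
Step 4: G[D][D][D][D]


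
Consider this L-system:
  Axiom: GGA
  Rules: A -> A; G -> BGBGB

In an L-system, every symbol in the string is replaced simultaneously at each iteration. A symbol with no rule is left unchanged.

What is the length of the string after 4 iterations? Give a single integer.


Step 0: length = 3
Step 1: length = 11
Step 2: length = 27
Step 3: length = 59
Step 4: length = 123

Answer: 123


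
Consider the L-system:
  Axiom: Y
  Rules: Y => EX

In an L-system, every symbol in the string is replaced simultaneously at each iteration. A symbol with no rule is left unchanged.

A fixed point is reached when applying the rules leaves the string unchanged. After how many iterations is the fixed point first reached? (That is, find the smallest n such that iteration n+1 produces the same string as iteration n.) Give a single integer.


Answer: 1

Derivation:
Step 0: Y
Step 1: EX
Step 2: EX  (unchanged — fixed point at step 1)


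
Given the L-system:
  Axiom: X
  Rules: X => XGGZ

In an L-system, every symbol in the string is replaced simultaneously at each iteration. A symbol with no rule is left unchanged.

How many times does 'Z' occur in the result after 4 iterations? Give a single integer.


Step 0: X  (0 'Z')
Step 1: XGGZ  (1 'Z')
Step 2: XGGZGGZ  (2 'Z')
Step 3: XGGZGGZGGZ  (3 'Z')
Step 4: XGGZGGZGGZGGZ  (4 'Z')

Answer: 4


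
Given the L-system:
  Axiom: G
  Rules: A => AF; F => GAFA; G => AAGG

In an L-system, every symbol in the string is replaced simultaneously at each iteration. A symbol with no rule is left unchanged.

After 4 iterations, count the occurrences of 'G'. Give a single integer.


Answer: 28

Derivation:
Step 0: G  (1 'G')
Step 1: AAGG  (2 'G')
Step 2: AFAFAAGGAAGG  (4 'G')
Step 3: AFGAFAAFGAFAAFAFAAGGAAGGAFAFAAGGAAGG  (10 'G')
Step 4: AFGAFAAAGGAFGAFAAFAFGAFAAAGGAFGAFAAFAFGAFAAFGAFAAFAFAAGGAAGGAFAFAAGGAAGGAFGAFAAFGAFAAFAFAAGGAAGGAFAFAAGGAAGG  (28 'G')


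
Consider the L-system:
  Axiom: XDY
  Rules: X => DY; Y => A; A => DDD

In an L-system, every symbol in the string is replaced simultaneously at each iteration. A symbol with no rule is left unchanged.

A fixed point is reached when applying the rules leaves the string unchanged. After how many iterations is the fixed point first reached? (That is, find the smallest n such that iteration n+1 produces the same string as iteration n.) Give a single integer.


Step 0: XDY
Step 1: DYDA
Step 2: DADDDD
Step 3: DDDDDDDD
Step 4: DDDDDDDD  (unchanged — fixed point at step 3)

Answer: 3


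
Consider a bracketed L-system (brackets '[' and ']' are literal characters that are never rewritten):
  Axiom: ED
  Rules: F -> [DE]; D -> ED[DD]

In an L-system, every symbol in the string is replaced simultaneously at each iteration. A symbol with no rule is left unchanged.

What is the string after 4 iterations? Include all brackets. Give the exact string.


Answer: EEEEED[DD][ED[DD]ED[DD]][EED[DD][ED[DD]ED[DD]]EED[DD][ED[DD]ED[DD]]][EEED[DD][ED[DD]ED[DD]][EED[DD][ED[DD]ED[DD]]EED[DD][ED[DD]ED[DD]]]EEED[DD][ED[DD]ED[DD]][EED[DD][ED[DD]ED[DD]]EED[DD][ED[DD]ED[DD]]]]

Derivation:
Step 0: ED
Step 1: EED[DD]
Step 2: EEED[DD][ED[DD]ED[DD]]
Step 3: EEEED[DD][ED[DD]ED[DD]][EED[DD][ED[DD]ED[DD]]EED[DD][ED[DD]ED[DD]]]
Step 4: EEEEED[DD][ED[DD]ED[DD]][EED[DD][ED[DD]ED[DD]]EED[DD][ED[DD]ED[DD]]][EEED[DD][ED[DD]ED[DD]][EED[DD][ED[DD]ED[DD]]EED[DD][ED[DD]ED[DD]]]EEED[DD][ED[DD]ED[DD]][EED[DD][ED[DD]ED[DD]]EED[DD][ED[DD]ED[DD]]]]


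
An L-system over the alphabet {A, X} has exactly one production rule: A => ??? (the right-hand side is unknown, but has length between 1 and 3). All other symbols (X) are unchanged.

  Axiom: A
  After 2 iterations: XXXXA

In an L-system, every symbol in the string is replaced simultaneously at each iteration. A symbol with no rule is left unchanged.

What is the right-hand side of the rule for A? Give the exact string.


Answer: XXA

Derivation:
Trying A => XXA:
  Step 0: A
  Step 1: XXA
  Step 2: XXXXA
Matches the given result.


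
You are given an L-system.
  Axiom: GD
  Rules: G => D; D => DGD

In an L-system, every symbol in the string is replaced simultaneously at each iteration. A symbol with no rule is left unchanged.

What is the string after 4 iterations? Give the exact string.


Answer: DGDDDGDDGDDGDDDGDDGDDDGDDGDDGDDDGDDGDDDGDDGDDDGDDGDDGDDDGD

Derivation:
Step 0: GD
Step 1: DDGD
Step 2: DGDDGDDDGD
Step 3: DGDDDGDDGDDDGDDGDDGDDDGD
Step 4: DGDDDGDDGDDGDDDGDDGDDDGDDGDDGDDDGDDGDDDGDDGDDDGDDGDDGDDDGD


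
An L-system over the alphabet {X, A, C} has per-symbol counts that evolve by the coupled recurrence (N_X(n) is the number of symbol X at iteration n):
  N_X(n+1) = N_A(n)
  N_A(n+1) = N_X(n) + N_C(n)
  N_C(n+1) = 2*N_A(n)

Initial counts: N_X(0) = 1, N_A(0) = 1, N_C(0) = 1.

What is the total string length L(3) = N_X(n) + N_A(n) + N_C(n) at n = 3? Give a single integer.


Step 0: N_X=1, N_A=1, N_C=1, L=3
Step 1: N_X=1, N_A=2, N_C=2, L=5
Step 2: N_X=2, N_A=3, N_C=4, L=9
Step 3: N_X=3, N_A=6, N_C=6, L=15

Answer: 15


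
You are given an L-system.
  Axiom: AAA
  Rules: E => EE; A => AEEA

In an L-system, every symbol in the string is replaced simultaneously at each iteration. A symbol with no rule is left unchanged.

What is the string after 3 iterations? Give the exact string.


Step 0: AAA
Step 1: AEEAAEEAAEEA
Step 2: AEEAEEEEAEEAAEEAEEEEAEEAAEEAEEEEAEEA
Step 3: AEEAEEEEAEEAEEEEEEEEAEEAEEEEAEEAAEEAEEEEAEEAEEEEEEEEAEEAEEEEAEEAAEEAEEEEAEEAEEEEEEEEAEEAEEEEAEEA

Answer: AEEAEEEEAEEAEEEEEEEEAEEAEEEEAEEAAEEAEEEEAEEAEEEEEEEEAEEAEEEEAEEAAEEAEEEEAEEAEEEEEEEEAEEAEEEEAEEA


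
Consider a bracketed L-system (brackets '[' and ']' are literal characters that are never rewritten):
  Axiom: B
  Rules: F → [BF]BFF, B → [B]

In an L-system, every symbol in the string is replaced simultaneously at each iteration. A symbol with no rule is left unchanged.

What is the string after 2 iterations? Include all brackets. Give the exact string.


Answer: [[B]]

Derivation:
Step 0: B
Step 1: [B]
Step 2: [[B]]


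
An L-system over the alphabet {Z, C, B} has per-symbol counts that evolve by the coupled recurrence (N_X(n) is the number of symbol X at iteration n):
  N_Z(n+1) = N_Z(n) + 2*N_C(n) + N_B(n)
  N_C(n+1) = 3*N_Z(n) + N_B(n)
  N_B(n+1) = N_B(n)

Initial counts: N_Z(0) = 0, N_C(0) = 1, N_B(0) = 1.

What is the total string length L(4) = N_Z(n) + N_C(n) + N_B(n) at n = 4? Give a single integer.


Step 0: N_Z=0, N_C=1, N_B=1, L=2
Step 1: N_Z=3, N_C=1, N_B=1, L=5
Step 2: N_Z=6, N_C=10, N_B=1, L=17
Step 3: N_Z=27, N_C=19, N_B=1, L=47
Step 4: N_Z=66, N_C=82, N_B=1, L=149

Answer: 149


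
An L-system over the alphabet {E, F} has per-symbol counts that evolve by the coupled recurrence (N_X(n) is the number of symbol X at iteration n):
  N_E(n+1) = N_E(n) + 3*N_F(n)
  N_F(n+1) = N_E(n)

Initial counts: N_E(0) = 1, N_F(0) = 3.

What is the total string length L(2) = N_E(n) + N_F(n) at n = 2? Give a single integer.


Answer: 23

Derivation:
Step 0: N_E=1, N_F=3, L=4
Step 1: N_E=10, N_F=1, L=11
Step 2: N_E=13, N_F=10, L=23


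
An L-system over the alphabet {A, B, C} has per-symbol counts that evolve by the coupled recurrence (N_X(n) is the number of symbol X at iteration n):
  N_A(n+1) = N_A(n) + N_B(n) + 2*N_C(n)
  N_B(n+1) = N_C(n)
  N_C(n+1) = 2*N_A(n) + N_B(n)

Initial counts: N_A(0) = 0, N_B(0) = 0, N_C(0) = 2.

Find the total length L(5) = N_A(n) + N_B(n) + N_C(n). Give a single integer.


Step 0: N_A=0, N_B=0, N_C=2, L=2
Step 1: N_A=4, N_B=2, N_C=0, L=6
Step 2: N_A=6, N_B=0, N_C=10, L=16
Step 3: N_A=26, N_B=10, N_C=12, L=48
Step 4: N_A=60, N_B=12, N_C=62, L=134
Step 5: N_A=196, N_B=62, N_C=132, L=390

Answer: 390


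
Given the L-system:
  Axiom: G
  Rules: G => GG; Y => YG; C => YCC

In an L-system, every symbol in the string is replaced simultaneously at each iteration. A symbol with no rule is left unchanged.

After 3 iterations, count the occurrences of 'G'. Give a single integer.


Step 0: G  (1 'G')
Step 1: GG  (2 'G')
Step 2: GGGG  (4 'G')
Step 3: GGGGGGGG  (8 'G')

Answer: 8


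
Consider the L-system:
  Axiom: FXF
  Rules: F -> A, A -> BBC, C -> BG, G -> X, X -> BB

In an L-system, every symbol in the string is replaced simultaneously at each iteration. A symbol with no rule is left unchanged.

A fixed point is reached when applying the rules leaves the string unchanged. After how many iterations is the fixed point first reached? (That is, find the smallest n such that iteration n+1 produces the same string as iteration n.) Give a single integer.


Answer: 5

Derivation:
Step 0: FXF
Step 1: ABBA
Step 2: BBCBBBBC
Step 3: BBBGBBBBBG
Step 4: BBBXBBBBBX
Step 5: BBBBBBBBBBBB
Step 6: BBBBBBBBBBBB  (unchanged — fixed point at step 5)


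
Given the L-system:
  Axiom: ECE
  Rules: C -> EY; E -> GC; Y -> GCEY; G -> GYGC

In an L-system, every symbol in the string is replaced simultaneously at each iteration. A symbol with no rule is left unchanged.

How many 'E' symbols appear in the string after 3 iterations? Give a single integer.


Step 0: ECE  (2 'E')
Step 1: GCEYGC  (1 'E')
Step 2: GYGCEYGCGCEYGYGCEY  (3 'E')
Step 3: GYGCGCEYGYGCEYGCGCEYGYGCEYGYGCEYGCGCEYGYGCGCEYGYGCEYGCGCEY  (9 'E')

Answer: 9


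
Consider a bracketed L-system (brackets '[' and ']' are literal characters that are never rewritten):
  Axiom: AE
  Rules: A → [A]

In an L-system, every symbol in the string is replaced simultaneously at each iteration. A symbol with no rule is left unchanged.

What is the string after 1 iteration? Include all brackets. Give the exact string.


Step 0: AE
Step 1: [A]E

Answer: [A]E


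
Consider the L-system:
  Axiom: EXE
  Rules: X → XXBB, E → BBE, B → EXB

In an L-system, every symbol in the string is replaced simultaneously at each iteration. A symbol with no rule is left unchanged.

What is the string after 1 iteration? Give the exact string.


Answer: BBEXXBBBBE

Derivation:
Step 0: EXE
Step 1: BBEXXBBBBE


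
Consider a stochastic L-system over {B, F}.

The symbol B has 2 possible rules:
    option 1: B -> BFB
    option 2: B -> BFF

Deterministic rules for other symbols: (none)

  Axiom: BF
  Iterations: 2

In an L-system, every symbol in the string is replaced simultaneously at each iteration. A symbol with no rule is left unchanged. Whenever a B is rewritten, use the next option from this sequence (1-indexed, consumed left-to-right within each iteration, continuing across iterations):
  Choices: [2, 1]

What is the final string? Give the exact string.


Step 0: BF
Step 1: BFFF  (used choices [2])
Step 2: BFBFFF  (used choices [1])

Answer: BFBFFF


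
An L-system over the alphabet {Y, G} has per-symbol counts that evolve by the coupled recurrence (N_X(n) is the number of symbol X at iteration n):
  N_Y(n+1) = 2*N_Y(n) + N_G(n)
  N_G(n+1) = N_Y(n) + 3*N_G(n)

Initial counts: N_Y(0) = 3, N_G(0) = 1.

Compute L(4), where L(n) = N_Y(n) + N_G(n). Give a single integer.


Step 0: N_Y=3, N_G=1, L=4
Step 1: N_Y=7, N_G=6, L=13
Step 2: N_Y=20, N_G=25, L=45
Step 3: N_Y=65, N_G=95, L=160
Step 4: N_Y=225, N_G=350, L=575

Answer: 575


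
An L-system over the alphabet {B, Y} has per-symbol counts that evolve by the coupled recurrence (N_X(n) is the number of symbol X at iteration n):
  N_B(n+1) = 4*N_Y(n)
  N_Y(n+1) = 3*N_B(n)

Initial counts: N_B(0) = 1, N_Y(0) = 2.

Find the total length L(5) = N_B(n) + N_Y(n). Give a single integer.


Step 0: N_B=1, N_Y=2, L=3
Step 1: N_B=8, N_Y=3, L=11
Step 2: N_B=12, N_Y=24, L=36
Step 3: N_B=96, N_Y=36, L=132
Step 4: N_B=144, N_Y=288, L=432
Step 5: N_B=1152, N_Y=432, L=1584

Answer: 1584


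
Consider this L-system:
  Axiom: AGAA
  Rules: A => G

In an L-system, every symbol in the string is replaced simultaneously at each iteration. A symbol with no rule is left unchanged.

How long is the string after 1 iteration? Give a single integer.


Step 0: length = 4
Step 1: length = 4

Answer: 4


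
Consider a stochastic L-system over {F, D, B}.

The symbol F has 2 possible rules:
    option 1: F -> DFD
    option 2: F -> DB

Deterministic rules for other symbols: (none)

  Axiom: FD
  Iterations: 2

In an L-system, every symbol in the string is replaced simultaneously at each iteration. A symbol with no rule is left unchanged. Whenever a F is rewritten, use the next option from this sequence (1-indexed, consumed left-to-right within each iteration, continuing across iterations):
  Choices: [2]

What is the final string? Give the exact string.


Step 0: FD
Step 1: DBD  (used choices [2])
Step 2: DBD  (used choices [])

Answer: DBD


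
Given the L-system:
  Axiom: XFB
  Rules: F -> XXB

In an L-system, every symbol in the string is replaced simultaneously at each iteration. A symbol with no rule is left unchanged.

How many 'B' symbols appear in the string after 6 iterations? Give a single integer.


Step 0: XFB  (1 'B')
Step 1: XXXBB  (2 'B')
Step 2: XXXBB  (2 'B')
Step 3: XXXBB  (2 'B')
Step 4: XXXBB  (2 'B')
Step 5: XXXBB  (2 'B')
Step 6: XXXBB  (2 'B')

Answer: 2


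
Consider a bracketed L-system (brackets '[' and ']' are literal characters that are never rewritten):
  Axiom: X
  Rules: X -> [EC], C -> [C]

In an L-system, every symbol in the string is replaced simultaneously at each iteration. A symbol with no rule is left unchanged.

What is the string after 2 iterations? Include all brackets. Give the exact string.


Step 0: X
Step 1: [EC]
Step 2: [E[C]]

Answer: [E[C]]


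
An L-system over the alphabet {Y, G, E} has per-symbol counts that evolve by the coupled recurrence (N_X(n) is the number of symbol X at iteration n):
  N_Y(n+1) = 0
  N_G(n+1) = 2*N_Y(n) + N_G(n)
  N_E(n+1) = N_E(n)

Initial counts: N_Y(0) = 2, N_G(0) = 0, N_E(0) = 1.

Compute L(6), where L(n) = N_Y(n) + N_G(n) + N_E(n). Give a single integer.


Step 0: N_Y=2, N_G=0, N_E=1, L=3
Step 1: N_Y=0, N_G=4, N_E=1, L=5
Step 2: N_Y=0, N_G=4, N_E=1, L=5
Step 3: N_Y=0, N_G=4, N_E=1, L=5
Step 4: N_Y=0, N_G=4, N_E=1, L=5
Step 5: N_Y=0, N_G=4, N_E=1, L=5
Step 6: N_Y=0, N_G=4, N_E=1, L=5

Answer: 5


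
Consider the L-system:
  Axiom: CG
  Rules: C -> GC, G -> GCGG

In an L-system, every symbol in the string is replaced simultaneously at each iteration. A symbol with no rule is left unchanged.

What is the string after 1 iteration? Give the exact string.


Step 0: CG
Step 1: GCGCGG

Answer: GCGCGG


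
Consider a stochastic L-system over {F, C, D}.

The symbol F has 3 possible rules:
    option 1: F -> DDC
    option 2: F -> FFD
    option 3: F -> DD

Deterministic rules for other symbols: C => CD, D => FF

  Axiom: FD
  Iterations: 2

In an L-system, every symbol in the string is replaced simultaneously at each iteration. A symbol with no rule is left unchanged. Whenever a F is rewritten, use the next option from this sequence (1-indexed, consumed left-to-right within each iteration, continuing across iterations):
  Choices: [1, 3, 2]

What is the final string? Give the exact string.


Step 0: FD
Step 1: DDCFF  (used choices [1])
Step 2: FFFFCDDDFFD  (used choices [3, 2])

Answer: FFFFCDDDFFD


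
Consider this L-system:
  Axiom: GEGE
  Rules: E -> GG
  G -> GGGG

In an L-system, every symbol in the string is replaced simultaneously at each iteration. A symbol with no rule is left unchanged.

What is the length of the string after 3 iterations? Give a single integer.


Step 0: length = 4
Step 1: length = 12
Step 2: length = 48
Step 3: length = 192

Answer: 192


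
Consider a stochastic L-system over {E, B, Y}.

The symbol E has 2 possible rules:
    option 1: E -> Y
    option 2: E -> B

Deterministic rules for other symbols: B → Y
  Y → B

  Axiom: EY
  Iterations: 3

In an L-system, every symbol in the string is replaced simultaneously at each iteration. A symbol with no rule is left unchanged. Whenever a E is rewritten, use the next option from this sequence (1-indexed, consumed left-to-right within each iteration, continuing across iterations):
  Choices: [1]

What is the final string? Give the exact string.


Step 0: EY
Step 1: YB  (used choices [1])
Step 2: BY  (used choices [])
Step 3: YB  (used choices [])

Answer: YB


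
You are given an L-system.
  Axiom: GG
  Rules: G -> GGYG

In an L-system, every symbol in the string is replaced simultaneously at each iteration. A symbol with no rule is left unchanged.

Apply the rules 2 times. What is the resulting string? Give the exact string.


Step 0: GG
Step 1: GGYGGGYG
Step 2: GGYGGGYGYGGYGGGYGGGYGYGGYG

Answer: GGYGGGYGYGGYGGGYGGGYGYGGYG


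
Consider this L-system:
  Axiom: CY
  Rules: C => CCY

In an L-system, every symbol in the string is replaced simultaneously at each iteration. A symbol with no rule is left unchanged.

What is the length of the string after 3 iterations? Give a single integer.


Step 0: length = 2
Step 1: length = 4
Step 2: length = 8
Step 3: length = 16

Answer: 16


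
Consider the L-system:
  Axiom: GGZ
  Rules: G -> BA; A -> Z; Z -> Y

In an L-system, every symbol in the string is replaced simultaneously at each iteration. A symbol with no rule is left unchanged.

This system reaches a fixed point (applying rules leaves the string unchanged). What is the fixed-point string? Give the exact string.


Answer: BYBYY

Derivation:
Step 0: GGZ
Step 1: BABAY
Step 2: BZBZY
Step 3: BYBYY
Step 4: BYBYY  (unchanged — fixed point at step 3)


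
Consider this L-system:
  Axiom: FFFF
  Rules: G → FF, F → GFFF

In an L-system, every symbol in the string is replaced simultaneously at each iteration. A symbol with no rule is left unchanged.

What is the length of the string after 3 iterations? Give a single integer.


Step 0: length = 4
Step 1: length = 16
Step 2: length = 56
Step 3: length = 200

Answer: 200


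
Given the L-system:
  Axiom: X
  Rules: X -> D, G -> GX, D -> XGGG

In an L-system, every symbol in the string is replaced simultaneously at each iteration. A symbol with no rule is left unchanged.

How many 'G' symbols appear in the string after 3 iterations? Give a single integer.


Answer: 3

Derivation:
Step 0: X  (0 'G')
Step 1: D  (0 'G')
Step 2: XGGG  (3 'G')
Step 3: DGXGXGX  (3 'G')


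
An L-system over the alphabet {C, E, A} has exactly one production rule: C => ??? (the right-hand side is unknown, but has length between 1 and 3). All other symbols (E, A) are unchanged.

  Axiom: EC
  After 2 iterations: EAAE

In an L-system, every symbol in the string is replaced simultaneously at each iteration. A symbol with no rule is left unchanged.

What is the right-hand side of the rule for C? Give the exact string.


Answer: AAE

Derivation:
Trying C => AAE:
  Step 0: EC
  Step 1: EAAE
  Step 2: EAAE
Matches the given result.


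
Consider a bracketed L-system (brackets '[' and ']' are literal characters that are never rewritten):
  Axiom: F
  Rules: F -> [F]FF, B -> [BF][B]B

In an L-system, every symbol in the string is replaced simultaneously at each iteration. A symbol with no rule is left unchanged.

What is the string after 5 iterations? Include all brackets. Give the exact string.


Step 0: F
Step 1: [F]FF
Step 2: [[F]FF][F]FF[F]FF
Step 3: [[[F]FF][F]FF[F]FF][[F]FF][F]FF[F]FF[[F]FF][F]FF[F]FF
Step 4: [[[[F]FF][F]FF[F]FF][[F]FF][F]FF[F]FF[[F]FF][F]FF[F]FF][[[F]FF][F]FF[F]FF][[F]FF][F]FF[F]FF[[F]FF][F]FF[F]FF[[[F]FF][F]FF[F]FF][[F]FF][F]FF[F]FF[[F]FF][F]FF[F]FF
Step 5: [[[[[F]FF][F]FF[F]FF][[F]FF][F]FF[F]FF[[F]FF][F]FF[F]FF][[[F]FF][F]FF[F]FF][[F]FF][F]FF[F]FF[[F]FF][F]FF[F]FF[[[F]FF][F]FF[F]FF][[F]FF][F]FF[F]FF[[F]FF][F]FF[F]FF][[[[F]FF][F]FF[F]FF][[F]FF][F]FF[F]FF[[F]FF][F]FF[F]FF][[[F]FF][F]FF[F]FF][[F]FF][F]FF[F]FF[[F]FF][F]FF[F]FF[[[F]FF][F]FF[F]FF][[F]FF][F]FF[F]FF[[F]FF][F]FF[F]FF[[[[F]FF][F]FF[F]FF][[F]FF][F]FF[F]FF[[F]FF][F]FF[F]FF][[[F]FF][F]FF[F]FF][[F]FF][F]FF[F]FF[[F]FF][F]FF[F]FF[[[F]FF][F]FF[F]FF][[F]FF][F]FF[F]FF[[F]FF][F]FF[F]FF

Answer: [[[[[F]FF][F]FF[F]FF][[F]FF][F]FF[F]FF[[F]FF][F]FF[F]FF][[[F]FF][F]FF[F]FF][[F]FF][F]FF[F]FF[[F]FF][F]FF[F]FF[[[F]FF][F]FF[F]FF][[F]FF][F]FF[F]FF[[F]FF][F]FF[F]FF][[[[F]FF][F]FF[F]FF][[F]FF][F]FF[F]FF[[F]FF][F]FF[F]FF][[[F]FF][F]FF[F]FF][[F]FF][F]FF[F]FF[[F]FF][F]FF[F]FF[[[F]FF][F]FF[F]FF][[F]FF][F]FF[F]FF[[F]FF][F]FF[F]FF[[[[F]FF][F]FF[F]FF][[F]FF][F]FF[F]FF[[F]FF][F]FF[F]FF][[[F]FF][F]FF[F]FF][[F]FF][F]FF[F]FF[[F]FF][F]FF[F]FF[[[F]FF][F]FF[F]FF][[F]FF][F]FF[F]FF[[F]FF][F]FF[F]FF


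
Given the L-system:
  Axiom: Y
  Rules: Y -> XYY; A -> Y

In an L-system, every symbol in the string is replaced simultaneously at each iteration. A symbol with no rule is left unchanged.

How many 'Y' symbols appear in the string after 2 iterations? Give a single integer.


Answer: 4

Derivation:
Step 0: Y  (1 'Y')
Step 1: XYY  (2 'Y')
Step 2: XXYYXYY  (4 'Y')


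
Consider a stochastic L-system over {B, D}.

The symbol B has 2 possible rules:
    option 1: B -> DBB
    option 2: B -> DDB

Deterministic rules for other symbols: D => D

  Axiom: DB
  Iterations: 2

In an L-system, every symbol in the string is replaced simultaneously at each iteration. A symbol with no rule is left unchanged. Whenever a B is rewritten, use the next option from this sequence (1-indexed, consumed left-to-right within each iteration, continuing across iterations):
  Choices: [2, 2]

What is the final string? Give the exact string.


Answer: DDDDDB

Derivation:
Step 0: DB
Step 1: DDDB  (used choices [2])
Step 2: DDDDDB  (used choices [2])


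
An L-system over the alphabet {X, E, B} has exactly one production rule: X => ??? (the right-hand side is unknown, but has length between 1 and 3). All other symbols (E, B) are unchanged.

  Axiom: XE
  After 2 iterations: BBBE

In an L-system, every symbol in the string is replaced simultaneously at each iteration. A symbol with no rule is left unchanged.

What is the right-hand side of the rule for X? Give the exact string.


Answer: BBB

Derivation:
Trying X => BBB:
  Step 0: XE
  Step 1: BBBE
  Step 2: BBBE
Matches the given result.


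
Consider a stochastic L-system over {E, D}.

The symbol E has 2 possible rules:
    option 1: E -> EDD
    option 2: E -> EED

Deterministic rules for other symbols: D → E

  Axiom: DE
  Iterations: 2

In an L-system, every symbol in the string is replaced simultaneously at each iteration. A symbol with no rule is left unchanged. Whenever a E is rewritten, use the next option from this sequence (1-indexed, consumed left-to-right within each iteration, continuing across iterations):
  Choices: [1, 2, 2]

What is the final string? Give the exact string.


Answer: EEDEEDEE

Derivation:
Step 0: DE
Step 1: EEDD  (used choices [1])
Step 2: EEDEEDEE  (used choices [2, 2])


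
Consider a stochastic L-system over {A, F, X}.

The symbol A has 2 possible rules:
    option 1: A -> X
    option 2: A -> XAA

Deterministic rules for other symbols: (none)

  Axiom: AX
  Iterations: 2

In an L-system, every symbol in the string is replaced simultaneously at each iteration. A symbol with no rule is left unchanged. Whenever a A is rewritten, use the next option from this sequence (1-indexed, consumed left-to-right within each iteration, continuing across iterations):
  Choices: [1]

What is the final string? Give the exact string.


Step 0: AX
Step 1: XX  (used choices [1])
Step 2: XX  (used choices [])

Answer: XX


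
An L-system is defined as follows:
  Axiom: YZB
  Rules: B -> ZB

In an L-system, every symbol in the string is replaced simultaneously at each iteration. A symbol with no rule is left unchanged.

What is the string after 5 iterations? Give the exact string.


Answer: YZZZZZZB

Derivation:
Step 0: YZB
Step 1: YZZB
Step 2: YZZZB
Step 3: YZZZZB
Step 4: YZZZZZB
Step 5: YZZZZZZB


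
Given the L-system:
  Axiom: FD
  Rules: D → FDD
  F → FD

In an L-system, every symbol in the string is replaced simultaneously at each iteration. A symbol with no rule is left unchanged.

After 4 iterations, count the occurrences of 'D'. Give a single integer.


Answer: 55

Derivation:
Step 0: FD  (1 'D')
Step 1: FDFDD  (3 'D')
Step 2: FDFDDFDFDDFDD  (8 'D')
Step 3: FDFDDFDFDDFDDFDFDDFDFDDFDDFDFDDFDD  (21 'D')
Step 4: FDFDDFDFDDFDDFDFDDFDFDDFDDFDFDDFDDFDFDDFDFDDFDDFDFDDFDFDDFDDFDFDDFDDFDFDDFDFDDFDDFDFDDFDD  (55 'D')


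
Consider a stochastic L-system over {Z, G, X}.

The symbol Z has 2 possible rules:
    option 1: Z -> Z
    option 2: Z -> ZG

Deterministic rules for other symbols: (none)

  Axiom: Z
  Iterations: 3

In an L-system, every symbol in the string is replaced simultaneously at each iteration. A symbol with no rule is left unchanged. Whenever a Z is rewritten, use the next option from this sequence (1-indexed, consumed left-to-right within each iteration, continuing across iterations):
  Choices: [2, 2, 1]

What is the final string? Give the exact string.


Step 0: Z
Step 1: ZG  (used choices [2])
Step 2: ZGG  (used choices [2])
Step 3: ZGG  (used choices [1])

Answer: ZGG


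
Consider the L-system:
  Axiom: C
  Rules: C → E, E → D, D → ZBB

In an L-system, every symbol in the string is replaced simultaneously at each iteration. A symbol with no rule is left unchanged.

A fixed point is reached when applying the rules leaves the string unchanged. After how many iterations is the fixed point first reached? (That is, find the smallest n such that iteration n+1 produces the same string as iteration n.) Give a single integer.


Answer: 3

Derivation:
Step 0: C
Step 1: E
Step 2: D
Step 3: ZBB
Step 4: ZBB  (unchanged — fixed point at step 3)


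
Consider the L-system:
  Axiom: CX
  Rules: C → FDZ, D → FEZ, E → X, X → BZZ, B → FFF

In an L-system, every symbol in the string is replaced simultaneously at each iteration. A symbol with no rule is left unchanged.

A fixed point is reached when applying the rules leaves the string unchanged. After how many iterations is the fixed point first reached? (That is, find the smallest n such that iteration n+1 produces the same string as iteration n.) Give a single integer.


Step 0: CX
Step 1: FDZBZZ
Step 2: FFEZZFFFZZ
Step 3: FFXZZFFFZZ
Step 4: FFBZZZZFFFZZ
Step 5: FFFFFZZZZFFFZZ
Step 6: FFFFFZZZZFFFZZ  (unchanged — fixed point at step 5)

Answer: 5


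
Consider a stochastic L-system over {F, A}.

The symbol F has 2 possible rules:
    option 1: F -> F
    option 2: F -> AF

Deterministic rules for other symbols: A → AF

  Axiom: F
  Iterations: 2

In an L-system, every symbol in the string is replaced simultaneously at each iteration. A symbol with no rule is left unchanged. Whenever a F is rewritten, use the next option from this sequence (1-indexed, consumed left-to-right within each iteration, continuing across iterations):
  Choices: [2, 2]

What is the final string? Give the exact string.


Answer: AFAF

Derivation:
Step 0: F
Step 1: AF  (used choices [2])
Step 2: AFAF  (used choices [2])


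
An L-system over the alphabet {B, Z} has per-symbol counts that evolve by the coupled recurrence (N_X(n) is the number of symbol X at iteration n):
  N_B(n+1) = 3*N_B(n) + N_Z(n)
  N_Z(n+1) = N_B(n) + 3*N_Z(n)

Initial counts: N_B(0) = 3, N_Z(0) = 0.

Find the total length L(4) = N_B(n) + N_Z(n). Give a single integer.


Answer: 768

Derivation:
Step 0: N_B=3, N_Z=0, L=3
Step 1: N_B=9, N_Z=3, L=12
Step 2: N_B=30, N_Z=18, L=48
Step 3: N_B=108, N_Z=84, L=192
Step 4: N_B=408, N_Z=360, L=768


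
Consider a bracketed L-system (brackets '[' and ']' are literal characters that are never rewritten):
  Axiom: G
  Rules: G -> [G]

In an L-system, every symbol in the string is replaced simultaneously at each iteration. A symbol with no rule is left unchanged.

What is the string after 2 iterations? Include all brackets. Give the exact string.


Answer: [[G]]

Derivation:
Step 0: G
Step 1: [G]
Step 2: [[G]]
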